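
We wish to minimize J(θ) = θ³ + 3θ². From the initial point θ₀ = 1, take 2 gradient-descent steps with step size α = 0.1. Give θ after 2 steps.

J′(θ) = 3θ² + 6θ
θ₁ = 1 − 0.1·9 = 0.1
θ₂ = 0.1 − 0.1·0.63 = 0.037

0.037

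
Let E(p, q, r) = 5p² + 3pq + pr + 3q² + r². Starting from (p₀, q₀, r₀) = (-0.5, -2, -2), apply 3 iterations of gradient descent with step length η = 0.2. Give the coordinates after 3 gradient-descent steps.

∇E = (10p + 3q + r, 3p + 6q, p + 2r)
(p₁, q₁, r₁) = (-0.5, -2, -2) − 0.2·(-13, -13.5, -4.5) = (2.1, 0.7, -1.1)
(p₂, q₂, r₂) = (2.1, 0.7, -1.1) − 0.2·(22, 10.5, -0.1) = (-2.3, -1.4, -1.08)
(p₃, q₃, r₃) = (-2.3, -1.4, -1.08) − 0.2·(-28.28, -15.3, -4.46) = (3.356, 1.66, -0.188)

(3.356, 1.66, -0.188)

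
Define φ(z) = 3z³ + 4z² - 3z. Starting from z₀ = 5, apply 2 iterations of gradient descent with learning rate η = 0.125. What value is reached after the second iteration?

φ′(z) = 9z² + 8z - 3
Step 1: φ′(5) = 262; z₁ = 5 − 0.125·262 = -27.75
Step 2: φ′(-27.75) = 6705.5625; z₂ = -27.75 − 0.125·6705.5625 = -865.9453125

-865.9453125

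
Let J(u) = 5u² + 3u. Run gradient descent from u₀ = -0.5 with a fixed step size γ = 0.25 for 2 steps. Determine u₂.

J′(u) = 10u + 3
u₁ = -0.5 − 0.25·(-2) = 0
u₂ = 0 − 0.25·3 = -0.75

-0.75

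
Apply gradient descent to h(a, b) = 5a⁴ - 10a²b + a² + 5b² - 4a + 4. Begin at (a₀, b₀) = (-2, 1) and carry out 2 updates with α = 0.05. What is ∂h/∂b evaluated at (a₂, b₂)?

∇h = (20a³ - 20ab + 2a - 4, -10a² + 10b)
(a₁, b₁) = (-2, 1) − 0.05·(-128, -30) = (4.4, 2.5)
(a₂, b₂) = (4.4, 2.5) − 0.05·(1488.48, -168.6) = (-70.024, 10.93)
∂h/∂b at (-70.024, 10.93) = -48924.30576

-48924.30576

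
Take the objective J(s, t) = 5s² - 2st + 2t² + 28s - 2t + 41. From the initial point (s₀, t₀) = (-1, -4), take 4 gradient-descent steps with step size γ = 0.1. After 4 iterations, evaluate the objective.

∇J = (10s - 2t + 28, -2s + 4t - 2)
Step 1: at (-1, -4), ∇J = (26, -16) → (-1, -4) − 0.1·(26, -16) = (-3.6, -2.4)
Step 2: at (-3.6, -2.4), ∇J = (-3.2, -4.4) → (-3.6, -2.4) − 0.1·(-3.2, -4.4) = (-3.28, -1.96)
Step 3: at (-3.28, -1.96), ∇J = (-0.88, -3.28) → (-3.28, -1.96) − 0.1·(-0.88, -3.28) = (-3.192, -1.632)
Step 4: at (-3.192, -1.632), ∇J = (-0.656, -2.144) → (-3.192, -1.632) − 0.1·(-0.656, -2.144) = (-3.1264, -1.4176)
J(-3.1264, -1.4176) = 0.32309504

0.32309504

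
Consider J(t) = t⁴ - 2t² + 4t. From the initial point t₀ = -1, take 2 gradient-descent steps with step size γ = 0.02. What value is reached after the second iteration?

J′(t) = 4t³ - 4t + 4
Step 1: J′(-1) = 4; t₁ = -1 − 0.02·4 = -1.08
Step 2: J′(-1.08) = 3.281152; t₂ = -1.08 − 0.02·3.281152 = -1.14562304

-1.14562304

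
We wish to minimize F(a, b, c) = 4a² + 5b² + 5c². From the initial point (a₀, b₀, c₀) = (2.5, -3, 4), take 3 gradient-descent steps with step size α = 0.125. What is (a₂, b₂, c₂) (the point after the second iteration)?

∇F = (8a, 10b, 10c)
(a₁, b₁, c₁) = (2.5, -3, 4) − 0.125·(20, -30, 40) = (0, 0.75, -1)
(a₂, b₂, c₂) = (0, 0.75, -1) − 0.125·(0, 7.5, -10) = (0, -0.1875, 0.25)

(0, -0.1875, 0.25)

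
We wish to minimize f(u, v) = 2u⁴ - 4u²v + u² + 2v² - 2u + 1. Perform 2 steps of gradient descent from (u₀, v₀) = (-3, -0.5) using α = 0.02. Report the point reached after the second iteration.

∇f = (8u³ - 8uv + 2u - 2, -4u² + 4v)
(u₁, v₁) = (-3, -0.5) − 0.02·(-236, -38) = (1.72, 0.26)
(u₂, v₂) = (1.72, 0.26) − 0.02·(38.569984, -10.7936) = (0.94860032, 0.475872)

(0.94860032, 0.475872)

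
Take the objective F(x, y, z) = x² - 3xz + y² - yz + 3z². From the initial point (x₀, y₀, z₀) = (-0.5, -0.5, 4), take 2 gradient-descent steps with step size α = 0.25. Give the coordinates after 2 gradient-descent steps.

∇F = (2x - 3z, 2y - z, -3x - y + 6z)
(x₁, y₁, z₁) = (-0.5, -0.5, 4) − 0.25·(-13, -5, 26) = (2.75, 0.75, -2.5)
(x₂, y₂, z₂) = (2.75, 0.75, -2.5) − 0.25·(13, 4, -24) = (-0.5, -0.25, 3.5)

(-0.5, -0.25, 3.5)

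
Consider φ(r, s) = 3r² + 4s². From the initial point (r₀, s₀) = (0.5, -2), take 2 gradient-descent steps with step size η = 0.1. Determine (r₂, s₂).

(0.08, -0.08)

∇φ = (6r, 8s)
(r₁, s₁) = (0.5, -2) − 0.1·(3, -16) = (0.2, -0.4)
(r₂, s₂) = (0.2, -0.4) − 0.1·(1.2, -3.2) = (0.08, -0.08)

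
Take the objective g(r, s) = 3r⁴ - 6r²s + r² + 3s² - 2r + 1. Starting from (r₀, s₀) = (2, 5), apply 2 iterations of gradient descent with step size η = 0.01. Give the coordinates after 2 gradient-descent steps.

∇g = (12r³ - 12rs + 2r - 2, -6r² + 6s)
Step 1: at (2, 5), ∇g = (-22, 6) → (2, 5) − 0.01·(-22, 6) = (2.22, 4.94)
Step 2: at (2.22, 4.94), ∇g = (2.130976, 0.0696) → (2.22, 4.94) − 0.01·(2.130976, 0.0696) = (2.19869024, 4.939304)

(2.19869024, 4.939304)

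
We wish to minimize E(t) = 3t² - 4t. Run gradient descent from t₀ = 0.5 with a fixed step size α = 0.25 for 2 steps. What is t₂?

E′(t) = 6t - 4
t₁ = 0.5 − 0.25·(-1) = 0.75
t₂ = 0.75 − 0.25·0.5 = 0.625

0.625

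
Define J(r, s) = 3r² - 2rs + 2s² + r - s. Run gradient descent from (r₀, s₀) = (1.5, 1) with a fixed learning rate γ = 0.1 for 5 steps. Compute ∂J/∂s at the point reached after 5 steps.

0.704

∇J = (6r - 2s + 1, -2r + 4s - 1)
(r₁, s₁) = (1.5, 1) − 0.1·(8, 0) = (0.7, 1)
(r₂, s₂) = (0.7, 1) − 0.1·(3.2, 1.6) = (0.38, 0.84)
(r₃, s₃) = (0.38, 0.84) − 0.1·(1.6, 1.6) = (0.22, 0.68)
(r₄, s₄) = (0.22, 0.68) − 0.1·(0.96, 1.28) = (0.124, 0.552)
(r₅, s₅) = (0.124, 0.552) − 0.1·(0.64, 0.96) = (0.06, 0.456)
∂J/∂s at (0.06, 0.456) = 0.704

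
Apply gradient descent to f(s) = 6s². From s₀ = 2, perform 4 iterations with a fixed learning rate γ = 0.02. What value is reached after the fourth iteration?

0.66724352

f′(s) = 12s
s₁ = 2 − 0.02·24 = 1.52
s₂ = 1.52 − 0.02·18.24 = 1.1552
s₃ = 1.1552 − 0.02·13.8624 = 0.877952
s₄ = 0.877952 − 0.02·10.535424 = 0.66724352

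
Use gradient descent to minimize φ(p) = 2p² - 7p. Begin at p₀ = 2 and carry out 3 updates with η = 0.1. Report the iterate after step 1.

1.9

φ′(p) = 4p - 7
Step 1: φ′(2) = 1; p₁ = 2 − 0.1·1 = 1.9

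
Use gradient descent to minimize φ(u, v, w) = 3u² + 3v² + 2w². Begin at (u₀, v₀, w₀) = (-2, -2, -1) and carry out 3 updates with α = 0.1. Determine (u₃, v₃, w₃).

∇φ = (6u, 6v, 4w)
Step 1: at (-2, -2, -1), ∇φ = (-12, -12, -4) → (-2, -2, -1) − 0.1·(-12, -12, -4) = (-0.8, -0.8, -0.6)
Step 2: at (-0.8, -0.8, -0.6), ∇φ = (-4.8, -4.8, -2.4) → (-0.8, -0.8, -0.6) − 0.1·(-4.8, -4.8, -2.4) = (-0.32, -0.32, -0.36)
Step 3: at (-0.32, -0.32, -0.36), ∇φ = (-1.92, -1.92, -1.44) → (-0.32, -0.32, -0.36) − 0.1·(-1.92, -1.92, -1.44) = (-0.128, -0.128, -0.216)

(-0.128, -0.128, -0.216)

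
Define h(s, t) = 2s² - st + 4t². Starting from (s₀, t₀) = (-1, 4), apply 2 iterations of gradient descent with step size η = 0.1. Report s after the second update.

-0.05

∇h = (4s - t, -s + 8t)
Step 1: at (-1, 4), ∇h = (-8, 33) → (-1, 4) − 0.1·(-8, 33) = (-0.2, 0.7)
Step 2: at (-0.2, 0.7), ∇h = (-1.5, 5.8) → (-0.2, 0.7) − 0.1·(-1.5, 5.8) = (-0.05, 0.12)
s = -0.05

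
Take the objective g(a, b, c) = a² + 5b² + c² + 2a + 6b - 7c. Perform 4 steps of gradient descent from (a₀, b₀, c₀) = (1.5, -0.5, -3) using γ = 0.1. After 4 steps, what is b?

∇g = (2a + 2, 10b + 6, 2c - 7)
(a₁, b₁, c₁) = (1.5, -0.5, -3) − 0.1·(5, 1, -13) = (1, -0.6, -1.7)
(a₂, b₂, c₂) = (1, -0.6, -1.7) − 0.1·(4, 0, -10.4) = (0.6, -0.6, -0.66)
(a₃, b₃, c₃) = (0.6, -0.6, -0.66) − 0.1·(3.2, 0, -8.32) = (0.28, -0.6, 0.172)
(a₄, b₄, c₄) = (0.28, -0.6, 0.172) − 0.1·(2.56, 0, -6.656) = (0.024, -0.6, 0.8376)
b = -0.6

-0.6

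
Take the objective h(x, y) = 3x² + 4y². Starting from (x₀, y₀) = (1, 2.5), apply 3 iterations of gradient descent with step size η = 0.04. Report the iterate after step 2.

∇h = (6x, 8y)
(x₁, y₁) = (1, 2.5) − 0.04·(6, 20) = (0.76, 1.7)
(x₂, y₂) = (0.76, 1.7) − 0.04·(4.56, 13.6) = (0.5776, 1.156)

(0.5776, 1.156)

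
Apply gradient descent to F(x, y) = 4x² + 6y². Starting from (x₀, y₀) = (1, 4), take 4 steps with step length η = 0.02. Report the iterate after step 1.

∇F = (8x, 12y)
(x₁, y₁) = (1, 4) − 0.02·(8, 48) = (0.84, 3.04)

(0.84, 3.04)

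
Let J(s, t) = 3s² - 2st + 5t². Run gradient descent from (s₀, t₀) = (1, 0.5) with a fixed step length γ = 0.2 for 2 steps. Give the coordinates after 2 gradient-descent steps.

∇J = (6s - 2t, -2s + 10t)
Step 1: at (1, 0.5), ∇J = (5, 3) → (1, 0.5) − 0.2·(5, 3) = (0, -0.1)
Step 2: at (0, -0.1), ∇J = (0.2, -1) → (0, -0.1) − 0.2·(0.2, -1) = (-0.04, 0.1)

(-0.04, 0.1)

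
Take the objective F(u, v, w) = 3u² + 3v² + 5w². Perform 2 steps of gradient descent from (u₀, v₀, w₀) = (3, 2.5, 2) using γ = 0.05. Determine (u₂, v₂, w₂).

(1.47, 1.225, 0.5)

∇F = (6u, 6v, 10w)
(u₁, v₁, w₁) = (3, 2.5, 2) − 0.05·(18, 15, 20) = (2.1, 1.75, 1)
(u₂, v₂, w₂) = (2.1, 1.75, 1) − 0.05·(12.6, 10.5, 10) = (1.47, 1.225, 0.5)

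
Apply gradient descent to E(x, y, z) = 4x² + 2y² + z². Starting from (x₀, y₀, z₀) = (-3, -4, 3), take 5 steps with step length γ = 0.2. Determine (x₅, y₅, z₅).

(0.23328, -0.00128, 0.23328)

∇E = (8x, 4y, 2z)
Step 1: at (-3, -4, 3), ∇E = (-24, -16, 6) → (-3, -4, 3) − 0.2·(-24, -16, 6) = (1.8, -0.8, 1.8)
Step 2: at (1.8, -0.8, 1.8), ∇E = (14.4, -3.2, 3.6) → (1.8, -0.8, 1.8) − 0.2·(14.4, -3.2, 3.6) = (-1.08, -0.16, 1.08)
Step 3: at (-1.08, -0.16, 1.08), ∇E = (-8.64, -0.64, 2.16) → (-1.08, -0.16, 1.08) − 0.2·(-8.64, -0.64, 2.16) = (0.648, -0.032, 0.648)
Step 4: at (0.648, -0.032, 0.648), ∇E = (5.184, -0.128, 1.296) → (0.648, -0.032, 0.648) − 0.2·(5.184, -0.128, 1.296) = (-0.3888, -0.0064, 0.3888)
Step 5: at (-0.3888, -0.0064, 0.3888), ∇E = (-3.1104, -0.0256, 0.7776) → (-0.3888, -0.0064, 0.3888) − 0.2·(-3.1104, -0.0256, 0.7776) = (0.23328, -0.00128, 0.23328)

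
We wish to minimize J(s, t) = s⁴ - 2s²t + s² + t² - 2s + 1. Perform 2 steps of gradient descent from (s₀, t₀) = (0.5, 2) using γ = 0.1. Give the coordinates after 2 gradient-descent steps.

∇J = (4s³ - 4st + 2s - 2, -2s² + 2t)
(s₁, t₁) = (0.5, 2) − 0.1·(-4.5, 3.5) = (0.95, 1.65)
(s₂, t₂) = (0.95, 1.65) − 0.1·(-2.9405, 1.495) = (1.24405, 1.5005)

(1.24405, 1.5005)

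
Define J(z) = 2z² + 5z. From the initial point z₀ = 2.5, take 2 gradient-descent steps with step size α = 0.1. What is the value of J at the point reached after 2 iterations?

J′(z) = 4z + 5
Step 1: J′(2.5) = 15; z₁ = 2.5 − 0.1·15 = 1
Step 2: J′(1) = 9; z₂ = 1 − 0.1·9 = 0.1
J(0.1) = 0.52

0.52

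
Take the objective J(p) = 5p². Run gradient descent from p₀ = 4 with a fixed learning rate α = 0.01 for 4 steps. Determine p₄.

2.6244

J′(p) = 10p
Step 1: J′(4) = 40; p₁ = 4 − 0.01·40 = 3.6
Step 2: J′(3.6) = 36; p₂ = 3.6 − 0.01·36 = 3.24
Step 3: J′(3.24) = 32.4; p₃ = 3.24 − 0.01·32.4 = 2.916
Step 4: J′(2.916) = 29.16; p₄ = 2.916 − 0.01·29.16 = 2.6244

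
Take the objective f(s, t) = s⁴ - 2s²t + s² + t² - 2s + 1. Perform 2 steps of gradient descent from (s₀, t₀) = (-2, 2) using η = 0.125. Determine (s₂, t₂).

∇f = (4s³ - 4st + 2s - 2, -2s² + 2t)
(s₁, t₁) = (-2, 2) − 0.125·(-22, -4) = (0.75, 2.5)
(s₂, t₂) = (0.75, 2.5) − 0.125·(-6.3125, 3.875) = (1.5390625, 2.015625)

(1.5390625, 2.015625)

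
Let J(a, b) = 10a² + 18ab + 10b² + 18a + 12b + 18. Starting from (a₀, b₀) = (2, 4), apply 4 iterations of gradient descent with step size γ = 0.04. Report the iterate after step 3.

∇J = (20a + 18b + 18, 18a + 20b + 12)
Step 1: at (2, 4), ∇J = (130, 128) → (2, 4) − 0.04·(130, 128) = (-3.2, -1.12)
Step 2: at (-3.2, -1.12), ∇J = (-66.16, -68) → (-3.2, -1.12) − 0.04·(-66.16, -68) = (-0.5536, 1.6)
Step 3: at (-0.5536, 1.6), ∇J = (35.728, 34.0352) → (-0.5536, 1.6) − 0.04·(35.728, 34.0352) = (-1.98272, 0.238592)

(-1.98272, 0.238592)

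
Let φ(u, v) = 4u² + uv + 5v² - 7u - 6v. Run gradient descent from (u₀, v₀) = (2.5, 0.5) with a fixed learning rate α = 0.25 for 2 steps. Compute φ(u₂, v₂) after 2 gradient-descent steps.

15.26171875

∇φ = (8u + v - 7, u + 10v - 6)
(u₁, v₁) = (2.5, 0.5) − 0.25·(13.5, 1.5) = (-0.875, 0.125)
(u₂, v₂) = (-0.875, 0.125) − 0.25·(-13.875, -5.625) = (2.59375, 1.53125)
φ(2.59375, 1.53125) = 15.26171875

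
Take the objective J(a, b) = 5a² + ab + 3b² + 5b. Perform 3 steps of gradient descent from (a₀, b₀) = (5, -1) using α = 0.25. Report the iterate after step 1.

∇J = (10a + b, a + 6b + 5)
(a₁, b₁) = (5, -1) − 0.25·(49, 4) = (-7.25, -2)

(-7.25, -2)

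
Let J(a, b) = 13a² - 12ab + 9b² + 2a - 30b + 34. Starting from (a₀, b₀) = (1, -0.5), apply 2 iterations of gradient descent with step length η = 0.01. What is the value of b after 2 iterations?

0.3874

∇J = (26a - 12b + 2, -12a + 18b - 30)
Step 1: at (1, -0.5), ∇J = (34, -51) → (1, -0.5) − 0.01·(34, -51) = (0.66, 0.01)
Step 2: at (0.66, 0.01), ∇J = (19.04, -37.74) → (0.66, 0.01) − 0.01·(19.04, -37.74) = (0.4696, 0.3874)
b = 0.3874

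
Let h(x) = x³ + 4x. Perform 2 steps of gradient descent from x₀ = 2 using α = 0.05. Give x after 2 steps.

h′(x) = 3x² + 4
Step 1: h′(2) = 16; x₁ = 2 − 0.05·16 = 1.2
Step 2: h′(1.2) = 8.32; x₂ = 1.2 − 0.05·8.32 = 0.784

0.784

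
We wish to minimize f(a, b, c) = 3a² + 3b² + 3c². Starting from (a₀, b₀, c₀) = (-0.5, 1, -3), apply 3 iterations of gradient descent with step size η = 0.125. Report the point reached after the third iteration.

∇f = (6a, 6b, 6c)
(a₁, b₁, c₁) = (-0.5, 1, -3) − 0.125·(-3, 6, -18) = (-0.125, 0.25, -0.75)
(a₂, b₂, c₂) = (-0.125, 0.25, -0.75) − 0.125·(-0.75, 1.5, -4.5) = (-0.03125, 0.0625, -0.1875)
(a₃, b₃, c₃) = (-0.03125, 0.0625, -0.1875) − 0.125·(-0.1875, 0.375, -1.125) = (-0.0078125, 0.015625, -0.046875)

(-0.0078125, 0.015625, -0.046875)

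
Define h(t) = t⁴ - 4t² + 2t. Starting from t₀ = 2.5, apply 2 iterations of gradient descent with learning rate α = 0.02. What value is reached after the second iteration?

1.49373752

h′(t) = 4t³ - 8t + 2
t₁ = 2.5 − 0.02·44.5 = 1.61
t₂ = 1.61 − 0.02·5.813124 = 1.49373752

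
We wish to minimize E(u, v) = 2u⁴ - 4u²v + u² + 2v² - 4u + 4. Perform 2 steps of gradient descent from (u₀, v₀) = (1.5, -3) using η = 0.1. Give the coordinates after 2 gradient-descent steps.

(83.0824, 8.296)

∇E = (8u³ - 8uv + 2u - 4, -4u² + 4v)
Step 1: at (1.5, -3), ∇E = (62, -21) → (1.5, -3) − 0.1·(62, -21) = (-4.7, -0.9)
Step 2: at (-4.7, -0.9), ∇E = (-877.824, -91.96) → (-4.7, -0.9) − 0.1·(-877.824, -91.96) = (83.0824, 8.296)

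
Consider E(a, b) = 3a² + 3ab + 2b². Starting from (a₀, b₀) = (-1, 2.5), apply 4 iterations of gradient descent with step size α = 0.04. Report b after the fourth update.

1.640064

∇E = (6a + 3b, 3a + 4b)
(a₁, b₁) = (-1, 2.5) − 0.04·(1.5, 7) = (-1.06, 2.22)
(a₂, b₂) = (-1.06, 2.22) − 0.04·(0.3, 5.7) = (-1.072, 1.992)
(a₃, b₃) = (-1.072, 1.992) − 0.04·(-0.456, 4.752) = (-1.05376, 1.80192)
(a₄, b₄) = (-1.05376, 1.80192) − 0.04·(-0.9168, 4.0464) = (-1.017088, 1.640064)
b = 1.640064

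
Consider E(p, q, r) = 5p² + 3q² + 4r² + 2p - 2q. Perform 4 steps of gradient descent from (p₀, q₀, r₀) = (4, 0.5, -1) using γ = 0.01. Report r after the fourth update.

∇E = (10p + 2, 6q - 2, 8r)
Step 1: at (4, 0.5, -1), ∇E = (42, 1, -8) → (4, 0.5, -1) − 0.01·(42, 1, -8) = (3.58, 0.49, -0.92)
Step 2: at (3.58, 0.49, -0.92), ∇E = (37.8, 0.94, -7.36) → (3.58, 0.49, -0.92) − 0.01·(37.8, 0.94, -7.36) = (3.202, 0.4806, -0.8464)
Step 3: at (3.202, 0.4806, -0.8464), ∇E = (34.02, 0.8836, -6.7712) → (3.202, 0.4806, -0.8464) − 0.01·(34.02, 0.8836, -6.7712) = (2.8618, 0.471764, -0.778688)
Step 4: at (2.8618, 0.471764, -0.778688), ∇E = (30.618, 0.830584, -6.229504) → (2.8618, 0.471764, -0.778688) − 0.01·(30.618, 0.830584, -6.229504) = (2.55562, 0.46345816, -0.71639296)
r = -0.71639296

-0.71639296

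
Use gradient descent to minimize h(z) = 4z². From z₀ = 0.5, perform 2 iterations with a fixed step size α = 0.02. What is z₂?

0.3528

h′(z) = 8z
Step 1: h′(0.5) = 4; z₁ = 0.5 − 0.02·4 = 0.42
Step 2: h′(0.42) = 3.36; z₂ = 0.42 − 0.02·3.36 = 0.3528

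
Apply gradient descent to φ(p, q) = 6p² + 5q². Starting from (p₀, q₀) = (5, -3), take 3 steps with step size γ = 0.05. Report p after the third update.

∇φ = (12p, 10q)
Step 1: at (5, -3), ∇φ = (60, -30) → (5, -3) − 0.05·(60, -30) = (2, -1.5)
Step 2: at (2, -1.5), ∇φ = (24, -15) → (2, -1.5) − 0.05·(24, -15) = (0.8, -0.75)
Step 3: at (0.8, -0.75), ∇φ = (9.6, -7.5) → (0.8, -0.75) − 0.05·(9.6, -7.5) = (0.32, -0.375)
p = 0.32

0.32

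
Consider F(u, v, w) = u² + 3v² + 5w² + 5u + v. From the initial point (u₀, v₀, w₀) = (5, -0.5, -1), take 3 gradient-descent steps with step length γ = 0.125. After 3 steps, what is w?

∇F = (2u + 5, 6v + 1, 10w)
(u₁, v₁, w₁) = (5, -0.5, -1) − 0.125·(15, -2, -10) = (3.125, -0.25, 0.25)
(u₂, v₂, w₂) = (3.125, -0.25, 0.25) − 0.125·(11.25, -0.5, 2.5) = (1.71875, -0.1875, -0.0625)
(u₃, v₃, w₃) = (1.71875, -0.1875, -0.0625) − 0.125·(8.4375, -0.125, -0.625) = (0.6640625, -0.171875, 0.015625)
w = 0.015625

0.015625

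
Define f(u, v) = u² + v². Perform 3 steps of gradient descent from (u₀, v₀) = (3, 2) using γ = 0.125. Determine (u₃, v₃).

(1.265625, 0.84375)

∇f = (2u, 2v)
Step 1: at (3, 2), ∇f = (6, 4) → (3, 2) − 0.125·(6, 4) = (2.25, 1.5)
Step 2: at (2.25, 1.5), ∇f = (4.5, 3) → (2.25, 1.5) − 0.125·(4.5, 3) = (1.6875, 1.125)
Step 3: at (1.6875, 1.125), ∇f = (3.375, 2.25) → (1.6875, 1.125) − 0.125·(3.375, 2.25) = (1.265625, 0.84375)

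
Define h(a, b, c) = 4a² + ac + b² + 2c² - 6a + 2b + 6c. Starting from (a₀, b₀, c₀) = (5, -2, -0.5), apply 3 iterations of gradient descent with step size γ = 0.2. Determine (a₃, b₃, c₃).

(-0.144, -1.216, -2)

∇h = (8a + c - 6, 2b + 2, a + 4c + 6)
(a₁, b₁, c₁) = (5, -2, -0.5) − 0.2·(33.5, -2, 9) = (-1.7, -1.6, -2.3)
(a₂, b₂, c₂) = (-1.7, -1.6, -2.3) − 0.2·(-21.9, -1.2, -4.9) = (2.68, -1.36, -1.32)
(a₃, b₃, c₃) = (2.68, -1.36, -1.32) − 0.2·(14.12, -0.72, 3.4) = (-0.144, -1.216, -2)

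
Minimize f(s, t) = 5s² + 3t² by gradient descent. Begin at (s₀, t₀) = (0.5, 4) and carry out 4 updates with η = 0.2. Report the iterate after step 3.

∇f = (10s, 6t)
Step 1: at (0.5, 4), ∇f = (5, 24) → (0.5, 4) − 0.2·(5, 24) = (-0.5, -0.8)
Step 2: at (-0.5, -0.8), ∇f = (-5, -4.8) → (-0.5, -0.8) − 0.2·(-5, -4.8) = (0.5, 0.16)
Step 3: at (0.5, 0.16), ∇f = (5, 0.96) → (0.5, 0.16) − 0.2·(5, 0.96) = (-0.5, -0.032)

(-0.5, -0.032)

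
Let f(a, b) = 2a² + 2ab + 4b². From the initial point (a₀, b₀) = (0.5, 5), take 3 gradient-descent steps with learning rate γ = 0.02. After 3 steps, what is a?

∇f = (4a + 2b, 2a + 8b)
Step 1: at (0.5, 5), ∇f = (12, 41) → (0.5, 5) − 0.02·(12, 41) = (0.26, 4.18)
Step 2: at (0.26, 4.18), ∇f = (9.4, 33.96) → (0.26, 4.18) − 0.02·(9.4, 33.96) = (0.072, 3.5008)
Step 3: at (0.072, 3.5008), ∇f = (7.2896, 28.1504) → (0.072, 3.5008) − 0.02·(7.2896, 28.1504) = (-0.073792, 2.937792)
a = -0.073792

-0.073792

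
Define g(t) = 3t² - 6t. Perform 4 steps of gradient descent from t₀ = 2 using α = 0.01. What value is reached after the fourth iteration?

g′(t) = 6t - 6
t₁ = 2 − 0.01·6 = 1.94
t₂ = 1.94 − 0.01·5.64 = 1.8836
t₃ = 1.8836 − 0.01·5.3016 = 1.830584
t₄ = 1.830584 − 0.01·4.983504 = 1.78074896

1.78074896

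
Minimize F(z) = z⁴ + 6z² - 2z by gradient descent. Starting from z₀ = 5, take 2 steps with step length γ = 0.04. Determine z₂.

F′(z) = 4z³ + 12z - 2
z₁ = 5 − 0.04·558 = -17.32
z₂ = -17.32 − 0.04·(-20992.620672) = 822.38482688

822.38482688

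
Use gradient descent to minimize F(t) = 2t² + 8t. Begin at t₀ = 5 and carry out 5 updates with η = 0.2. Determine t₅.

F′(t) = 4t + 8
Step 1: F′(5) = 28; t₁ = 5 − 0.2·28 = -0.6
Step 2: F′(-0.6) = 5.6; t₂ = -0.6 − 0.2·5.6 = -1.72
Step 3: F′(-1.72) = 1.12; t₃ = -1.72 − 0.2·1.12 = -1.944
Step 4: F′(-1.944) = 0.224; t₄ = -1.944 − 0.2·0.224 = -1.9888
Step 5: F′(-1.9888) = 0.0448; t₅ = -1.9888 − 0.2·0.0448 = -1.99776

-1.99776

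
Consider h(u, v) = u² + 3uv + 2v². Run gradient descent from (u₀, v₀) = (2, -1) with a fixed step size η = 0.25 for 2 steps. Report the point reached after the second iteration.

(2, -1.3125)

∇h = (2u + 3v, 3u + 4v)
(u₁, v₁) = (2, -1) − 0.25·(1, 2) = (1.75, -1.5)
(u₂, v₂) = (1.75, -1.5) − 0.25·(-1, -0.75) = (2, -1.3125)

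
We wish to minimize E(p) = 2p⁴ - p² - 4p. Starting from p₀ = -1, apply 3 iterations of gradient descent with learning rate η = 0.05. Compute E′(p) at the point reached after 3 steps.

E′(p) = 8p³ - 2p - 4
p₁ = -1 − 0.05·(-10) = -0.5
p₂ = -0.5 − 0.05·(-4) = -0.3
p₃ = -0.3 − 0.05·(-3.616) = -0.1192
E′(p) at (-0.1192) = -3.775149359104

-3.775149359104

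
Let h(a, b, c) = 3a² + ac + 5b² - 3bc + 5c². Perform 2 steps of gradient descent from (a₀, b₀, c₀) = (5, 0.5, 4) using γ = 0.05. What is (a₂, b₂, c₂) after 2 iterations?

∇h = (6a + c, 10b - 3c, a - 3b + 10c)
Step 1: at (5, 0.5, 4), ∇h = (34, -7, 43.5) → (5, 0.5, 4) − 0.05·(34, -7, 43.5) = (3.3, 0.85, 1.825)
Step 2: at (3.3, 0.85, 1.825), ∇h = (21.625, 3.025, 19) → (3.3, 0.85, 1.825) − 0.05·(21.625, 3.025, 19) = (2.21875, 0.69875, 0.875)

(2.21875, 0.69875, 0.875)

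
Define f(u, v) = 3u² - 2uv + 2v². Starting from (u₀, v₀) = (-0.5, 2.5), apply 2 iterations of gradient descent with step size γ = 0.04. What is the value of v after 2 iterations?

∇f = (6u - 2v, -2u + 4v)
Step 1: at (-0.5, 2.5), ∇f = (-8, 11) → (-0.5, 2.5) − 0.04·(-8, 11) = (-0.18, 2.06)
Step 2: at (-0.18, 2.06), ∇f = (-5.2, 8.6) → (-0.18, 2.06) − 0.04·(-5.2, 8.6) = (0.028, 1.716)
v = 1.716

1.716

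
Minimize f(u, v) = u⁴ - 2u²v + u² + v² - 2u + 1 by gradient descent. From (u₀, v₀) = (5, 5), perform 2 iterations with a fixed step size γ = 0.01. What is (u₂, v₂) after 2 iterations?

∇f = (4u³ - 4uv + 2u - 2, -2u² + 2v)
(u₁, v₁) = (5, 5) − 0.01·(408, -40) = (0.92, 5.4)
(u₂, v₂) = (0.92, 5.4) − 0.01·(-16.917248, 9.1072) = (1.08917248, 5.308928)

(1.08917248, 5.308928)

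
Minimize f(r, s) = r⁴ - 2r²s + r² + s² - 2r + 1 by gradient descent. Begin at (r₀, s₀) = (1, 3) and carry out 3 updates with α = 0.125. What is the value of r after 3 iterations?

∇f = (4r³ - 4rs + 2r - 2, -2r² + 2s)
Step 1: at (1, 3), ∇f = (-8, 4) → (1, 3) − 0.125·(-8, 4) = (2, 2.5)
Step 2: at (2, 2.5), ∇f = (14, -3) → (2, 2.5) − 0.125·(14, -3) = (0.25, 2.875)
Step 3: at (0.25, 2.875), ∇f = (-4.3125, 5.625) → (0.25, 2.875) − 0.125·(-4.3125, 5.625) = (0.7890625, 2.171875)
r = 0.7890625

0.7890625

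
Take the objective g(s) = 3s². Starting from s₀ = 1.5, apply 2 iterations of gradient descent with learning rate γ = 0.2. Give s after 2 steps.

0.06

g′(s) = 6s
Step 1: g′(1.5) = 9; s₁ = 1.5 − 0.2·9 = -0.3
Step 2: g′(-0.3) = -1.8; s₂ = -0.3 − 0.2·(-1.8) = 0.06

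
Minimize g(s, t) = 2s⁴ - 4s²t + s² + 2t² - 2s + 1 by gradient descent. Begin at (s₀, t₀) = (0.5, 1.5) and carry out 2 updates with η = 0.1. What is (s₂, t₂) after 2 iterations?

∇g = (8s³ - 8st + 2s - 2, -4s² + 4t)
(s₁, t₁) = (0.5, 1.5) − 0.1·(-6, 5) = (1.1, 1)
(s₂, t₂) = (1.1, 1) − 0.1·(2.048, -0.84) = (0.8952, 1.084)

(0.8952, 1.084)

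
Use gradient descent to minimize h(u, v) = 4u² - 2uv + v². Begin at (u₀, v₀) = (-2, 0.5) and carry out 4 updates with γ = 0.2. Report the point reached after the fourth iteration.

∇h = (8u - 2v, -2u + 2v)
(u₁, v₁) = (-2, 0.5) − 0.2·(-17, 5) = (1.4, -0.5)
(u₂, v₂) = (1.4, -0.5) − 0.2·(12.2, -3.8) = (-1.04, 0.26)
(u₃, v₃) = (-1.04, 0.26) − 0.2·(-8.84, 2.6) = (0.728, -0.26)
(u₄, v₄) = (0.728, -0.26) − 0.2·(6.344, -1.976) = (-0.5408, 0.1352)

(-0.5408, 0.1352)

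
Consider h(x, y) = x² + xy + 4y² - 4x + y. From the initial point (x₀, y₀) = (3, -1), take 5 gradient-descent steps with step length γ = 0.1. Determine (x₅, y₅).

∇h = (2x + y - 4, x + 8y + 1)
Step 1: at (3, -1), ∇h = (1, -4) → (3, -1) − 0.1·(1, -4) = (2.9, -0.6)
Step 2: at (2.9, -0.6), ∇h = (1.2, -0.9) → (2.9, -0.6) − 0.1·(1.2, -0.9) = (2.78, -0.51)
Step 3: at (2.78, -0.51), ∇h = (1.05, -0.3) → (2.78, -0.51) − 0.1·(1.05, -0.3) = (2.675, -0.48)
Step 4: at (2.675, -0.48), ∇h = (0.87, -0.165) → (2.675, -0.48) − 0.1·(0.87, -0.165) = (2.588, -0.4635)
Step 5: at (2.588, -0.4635), ∇h = (0.7125, -0.12) → (2.588, -0.4635) − 0.1·(0.7125, -0.12) = (2.51675, -0.4515)

(2.51675, -0.4515)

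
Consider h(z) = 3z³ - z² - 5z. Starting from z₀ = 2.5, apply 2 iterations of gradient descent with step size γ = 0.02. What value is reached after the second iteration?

h′(z) = 9z² - 2z - 5
z₁ = 2.5 − 0.02·46.25 = 1.575
z₂ = 1.575 − 0.02·14.175625 = 1.2914875

1.2914875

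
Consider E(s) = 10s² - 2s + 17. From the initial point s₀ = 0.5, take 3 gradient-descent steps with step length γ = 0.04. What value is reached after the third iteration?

0.1032

E′(s) = 20s - 2
s₁ = 0.5 − 0.04·8 = 0.18
s₂ = 0.18 − 0.04·1.6 = 0.116
s₃ = 0.116 − 0.04·0.32 = 0.1032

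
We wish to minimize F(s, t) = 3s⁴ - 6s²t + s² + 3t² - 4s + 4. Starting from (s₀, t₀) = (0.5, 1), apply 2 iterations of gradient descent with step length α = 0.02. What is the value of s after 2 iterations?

0.78005

∇F = (12s³ - 12st + 2s - 4, -6s² + 6t)
(s₁, t₁) = (0.5, 1) − 0.02·(-7.5, 4.5) = (0.65, 0.91)
(s₂, t₂) = (0.65, 0.91) − 0.02·(-6.5025, 2.925) = (0.78005, 0.8515)
s = 0.78005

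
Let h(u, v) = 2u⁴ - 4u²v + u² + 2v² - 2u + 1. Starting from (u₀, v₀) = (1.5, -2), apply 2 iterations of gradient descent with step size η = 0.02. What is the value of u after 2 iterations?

0.34385024

∇h = (8u³ - 8uv + 2u - 2, -4u² + 4v)
(u₁, v₁) = (1.5, -2) − 0.02·(52, -17) = (0.46, -1.66)
(u₂, v₂) = (0.46, -1.66) − 0.02·(5.807488, -7.4864) = (0.34385024, -1.510272)
u = 0.34385024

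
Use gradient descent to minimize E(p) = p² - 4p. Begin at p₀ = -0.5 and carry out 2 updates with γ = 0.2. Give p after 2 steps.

1.1

E′(p) = 2p - 4
p₁ = -0.5 − 0.2·(-5) = 0.5
p₂ = 0.5 − 0.2·(-3) = 1.1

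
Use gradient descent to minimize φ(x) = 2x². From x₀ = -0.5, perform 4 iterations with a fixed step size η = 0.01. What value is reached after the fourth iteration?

-0.42467328

φ′(x) = 4x
x₁ = -0.5 − 0.01·(-2) = -0.48
x₂ = -0.48 − 0.01·(-1.92) = -0.4608
x₃ = -0.4608 − 0.01·(-1.8432) = -0.442368
x₄ = -0.442368 − 0.01·(-1.769472) = -0.42467328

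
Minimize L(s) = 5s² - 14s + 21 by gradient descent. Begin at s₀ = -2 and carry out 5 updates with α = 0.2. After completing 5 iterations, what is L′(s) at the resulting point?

34

L′(s) = 10s - 14
s₁ = -2 − 0.2·(-34) = 4.8
s₂ = 4.8 − 0.2·34 = -2
s₃ = -2 − 0.2·(-34) = 4.8
s₄ = 4.8 − 0.2·34 = -2
s₅ = -2 − 0.2·(-34) = 4.8
L′(s) at (4.8) = 34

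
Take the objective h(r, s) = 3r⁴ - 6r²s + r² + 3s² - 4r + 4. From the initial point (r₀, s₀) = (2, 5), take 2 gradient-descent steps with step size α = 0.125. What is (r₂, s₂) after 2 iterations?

∇h = (12r³ - 12rs + 2r - 4, -6r² + 6s)
(r₁, s₁) = (2, 5) − 0.125·(-24, 6) = (5, 4.25)
(r₂, s₂) = (5, 4.25) − 0.125·(1251, -124.5) = (-151.375, 19.8125)

(-151.375, 19.8125)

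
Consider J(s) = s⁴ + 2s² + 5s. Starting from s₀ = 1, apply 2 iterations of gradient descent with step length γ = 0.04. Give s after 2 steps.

J′(s) = 4s³ + 4s + 5
Step 1: J′(1) = 13; s₁ = 1 − 0.04·13 = 0.48
Step 2: J′(0.48) = 7.362368; s₂ = 0.48 − 0.04·7.362368 = 0.18550528

0.18550528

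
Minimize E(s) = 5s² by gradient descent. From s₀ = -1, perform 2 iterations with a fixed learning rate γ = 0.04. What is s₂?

E′(s) = 10s
s₁ = -1 − 0.04·(-10) = -0.6
s₂ = -0.6 − 0.04·(-6) = -0.36

-0.36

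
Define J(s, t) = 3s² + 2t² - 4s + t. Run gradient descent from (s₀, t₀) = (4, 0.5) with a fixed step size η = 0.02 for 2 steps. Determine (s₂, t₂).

∇J = (6s - 4, 4t + 1)
Step 1: at (4, 0.5), ∇J = (20, 3) → (4, 0.5) − 0.02·(20, 3) = (3.6, 0.44)
Step 2: at (3.6, 0.44), ∇J = (17.6, 2.76) → (3.6, 0.44) − 0.02·(17.6, 2.76) = (3.248, 0.3848)

(3.248, 0.3848)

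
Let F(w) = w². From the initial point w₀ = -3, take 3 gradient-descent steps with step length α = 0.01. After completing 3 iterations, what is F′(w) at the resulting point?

F′(w) = 2w
Step 1: F′(-3) = -6; w₁ = -3 − 0.01·(-6) = -2.94
Step 2: F′(-2.94) = -5.88; w₂ = -2.94 − 0.01·(-5.88) = -2.8812
Step 3: F′(-2.8812) = -5.7624; w₃ = -2.8812 − 0.01·(-5.7624) = -2.823576
F′(w) at (-2.823576) = -5.647152

-5.647152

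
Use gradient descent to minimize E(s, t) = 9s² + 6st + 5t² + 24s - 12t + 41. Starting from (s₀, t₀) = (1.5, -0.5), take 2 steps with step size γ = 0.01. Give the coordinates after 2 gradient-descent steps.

(0.6216, -0.3192)

∇E = (18s + 6t + 24, 6s + 10t - 12)
(s₁, t₁) = (1.5, -0.5) − 0.01·(48, -8) = (1.02, -0.42)
(s₂, t₂) = (1.02, -0.42) − 0.01·(39.84, -10.08) = (0.6216, -0.3192)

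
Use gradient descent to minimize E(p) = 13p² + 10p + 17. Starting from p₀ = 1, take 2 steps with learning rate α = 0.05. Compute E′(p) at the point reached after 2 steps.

E′(p) = 26p + 10
Step 1: E′(1) = 36; p₁ = 1 − 0.05·36 = -0.8
Step 2: E′(-0.8) = -10.8; p₂ = -0.8 − 0.05·(-10.8) = -0.26
E′(p) at (-0.26) = 3.24

3.24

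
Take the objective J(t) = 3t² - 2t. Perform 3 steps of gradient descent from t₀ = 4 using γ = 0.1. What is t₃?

0.568

J′(t) = 6t - 2
Step 1: J′(4) = 22; t₁ = 4 − 0.1·22 = 1.8
Step 2: J′(1.8) = 8.8; t₂ = 1.8 − 0.1·8.8 = 0.92
Step 3: J′(0.92) = 3.52; t₃ = 0.92 − 0.1·3.52 = 0.568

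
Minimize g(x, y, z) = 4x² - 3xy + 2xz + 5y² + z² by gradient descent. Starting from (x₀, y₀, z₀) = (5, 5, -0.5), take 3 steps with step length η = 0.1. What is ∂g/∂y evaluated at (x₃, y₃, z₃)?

1.314

∇g = (8x - 3y + 2z, -3x + 10y, 2x + 2z)
(x₁, y₁, z₁) = (5, 5, -0.5) − 0.1·(24, 35, 9) = (2.6, 1.5, -1.4)
(x₂, y₂, z₂) = (2.6, 1.5, -1.4) − 0.1·(13.5, 7.2, 2.4) = (1.25, 0.78, -1.64)
(x₃, y₃, z₃) = (1.25, 0.78, -1.64) − 0.1·(4.38, 4.05, -0.78) = (0.812, 0.375, -1.562)
∂g/∂y at (0.812, 0.375, -1.562) = 1.314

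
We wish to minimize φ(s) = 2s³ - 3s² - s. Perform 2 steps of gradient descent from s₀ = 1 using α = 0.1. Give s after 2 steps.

φ′(s) = 6s² - 6s - 1
Step 1: φ′(1) = -1; s₁ = 1 − 0.1·(-1) = 1.1
Step 2: φ′(1.1) = -0.34; s₂ = 1.1 − 0.1·(-0.34) = 1.134

1.134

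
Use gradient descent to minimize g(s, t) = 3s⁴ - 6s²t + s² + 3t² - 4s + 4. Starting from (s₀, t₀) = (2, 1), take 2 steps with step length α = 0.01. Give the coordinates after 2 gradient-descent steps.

(1.22398976, 1.207504)

∇g = (12s³ - 12st + 2s - 4, -6s² + 6t)
Step 1: at (2, 1), ∇g = (72, -18) → (2, 1) − 0.01·(72, -18) = (1.28, 1.18)
Step 2: at (1.28, 1.18), ∇g = (5.601024, -2.7504) → (1.28, 1.18) − 0.01·(5.601024, -2.7504) = (1.22398976, 1.207504)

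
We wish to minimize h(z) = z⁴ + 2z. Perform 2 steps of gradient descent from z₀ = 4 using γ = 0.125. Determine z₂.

h′(z) = 4z³ + 2
z₁ = 4 − 0.125·258 = -28.25
z₂ = -28.25 − 0.125·(-90179.0625) = 11244.1328125

11244.1328125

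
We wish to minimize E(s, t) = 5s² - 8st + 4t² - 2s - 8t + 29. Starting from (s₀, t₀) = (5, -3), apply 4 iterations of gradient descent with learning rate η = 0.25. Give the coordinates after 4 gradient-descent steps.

∇E = (10s - 8t - 2, -8s + 8t - 8)
Step 1: at (5, -3), ∇E = (72, -72) → (5, -3) − 0.25·(72, -72) = (-13, 15)
Step 2: at (-13, 15), ∇E = (-252, 216) → (-13, 15) − 0.25·(-252, 216) = (50, -39)
Step 3: at (50, -39), ∇E = (810, -720) → (50, -39) − 0.25·(810, -720) = (-152.5, 141)
Step 4: at (-152.5, 141), ∇E = (-2655, 2340) → (-152.5, 141) − 0.25·(-2655, 2340) = (511.25, -444)

(511.25, -444)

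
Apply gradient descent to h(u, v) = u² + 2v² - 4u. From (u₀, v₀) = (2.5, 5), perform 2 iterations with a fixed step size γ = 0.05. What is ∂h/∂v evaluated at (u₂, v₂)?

∇h = (2u - 4, 4v)
(u₁, v₁) = (2.5, 5) − 0.05·(1, 20) = (2.45, 4)
(u₂, v₂) = (2.45, 4) − 0.05·(0.9, 16) = (2.405, 3.2)
∂h/∂v at (2.405, 3.2) = 12.8

12.8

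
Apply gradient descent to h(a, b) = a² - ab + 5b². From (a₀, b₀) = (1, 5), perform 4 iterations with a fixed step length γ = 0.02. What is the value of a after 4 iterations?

1.12630544

∇h = (2a - b, -a + 10b)
Step 1: at (1, 5), ∇h = (-3, 49) → (1, 5) − 0.02·(-3, 49) = (1.06, 4.02)
Step 2: at (1.06, 4.02), ∇h = (-1.9, 39.14) → (1.06, 4.02) − 0.02·(-1.9, 39.14) = (1.098, 3.2372)
Step 3: at (1.098, 3.2372), ∇h = (-1.0412, 31.274) → (1.098, 3.2372) − 0.02·(-1.0412, 31.274) = (1.118824, 2.61172)
Step 4: at (1.118824, 2.61172), ∇h = (-0.374072, 24.998376) → (1.118824, 2.61172) − 0.02·(-0.374072, 24.998376) = (1.12630544, 2.11175248)
a = 1.12630544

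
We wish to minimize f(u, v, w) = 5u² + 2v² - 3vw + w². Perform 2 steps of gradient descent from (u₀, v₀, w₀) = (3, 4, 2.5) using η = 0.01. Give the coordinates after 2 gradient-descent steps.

(2.43, 3.8355, 2.63605)

∇f = (10u, 4v - 3w, -3v + 2w)
(u₁, v₁, w₁) = (3, 4, 2.5) − 0.01·(30, 8.5, -7) = (2.7, 3.915, 2.57)
(u₂, v₂, w₂) = (2.7, 3.915, 2.57) − 0.01·(27, 7.95, -6.605) = (2.43, 3.8355, 2.63605)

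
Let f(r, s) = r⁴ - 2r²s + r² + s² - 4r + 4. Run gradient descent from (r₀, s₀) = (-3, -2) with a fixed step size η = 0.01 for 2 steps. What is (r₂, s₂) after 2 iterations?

(-1.23813152, -1.694472)

∇f = (4r³ - 4rs + 2r - 4, -2r² + 2s)
(r₁, s₁) = (-3, -2) − 0.01·(-142, -22) = (-1.58, -1.78)
(r₂, s₂) = (-1.58, -1.78) − 0.01·(-34.186848, -8.5528) = (-1.23813152, -1.694472)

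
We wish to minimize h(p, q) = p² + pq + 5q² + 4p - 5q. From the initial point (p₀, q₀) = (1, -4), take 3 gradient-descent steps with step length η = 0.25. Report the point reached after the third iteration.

∇h = (2p + q + 4, p + 10q - 5)
Step 1: at (1, -4), ∇h = (2, -44) → (1, -4) − 0.25·(2, -44) = (0.5, 7)
Step 2: at (0.5, 7), ∇h = (12, 65.5) → (0.5, 7) − 0.25·(12, 65.5) = (-2.5, -9.375)
Step 3: at (-2.5, -9.375), ∇h = (-10.375, -101.25) → (-2.5, -9.375) − 0.25·(-10.375, -101.25) = (0.09375, 15.9375)

(0.09375, 15.9375)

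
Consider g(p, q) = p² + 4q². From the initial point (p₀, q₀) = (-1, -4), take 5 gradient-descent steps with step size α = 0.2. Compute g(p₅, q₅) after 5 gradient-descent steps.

∇g = (2p, 8q)
(p₁, q₁) = (-1, -4) − 0.2·(-2, -32) = (-0.6, 2.4)
(p₂, q₂) = (-0.6, 2.4) − 0.2·(-1.2, 19.2) = (-0.36, -1.44)
(p₃, q₃) = (-0.36, -1.44) − 0.2·(-0.72, -11.52) = (-0.216, 0.864)
(p₄, q₄) = (-0.216, 0.864) − 0.2·(-0.432, 6.912) = (-0.1296, -0.5184)
(p₅, q₅) = (-0.1296, -0.5184) − 0.2·(-0.2592, -4.1472) = (-0.07776, 0.31104)
g(-0.07776, 0.31104) = 0.393030144

0.393030144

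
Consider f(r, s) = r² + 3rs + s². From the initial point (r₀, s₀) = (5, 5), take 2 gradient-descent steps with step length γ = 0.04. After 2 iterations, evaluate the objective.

51.2

∇f = (2r + 3s, 3r + 2s)
Step 1: at (5, 5), ∇f = (25, 25) → (5, 5) − 0.04·(25, 25) = (4, 4)
Step 2: at (4, 4), ∇f = (20, 20) → (4, 4) − 0.04·(20, 20) = (3.2, 3.2)
f(3.2, 3.2) = 51.2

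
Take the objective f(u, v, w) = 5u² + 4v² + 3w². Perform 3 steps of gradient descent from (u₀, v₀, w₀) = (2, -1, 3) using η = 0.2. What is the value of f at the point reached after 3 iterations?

∇f = (10u, 8v, 6w)
(u₁, v₁, w₁) = (2, -1, 3) − 0.2·(20, -8, 18) = (-2, 0.6, -0.6)
(u₂, v₂, w₂) = (-2, 0.6, -0.6) − 0.2·(-20, 4.8, -3.6) = (2, -0.36, 0.12)
(u₃, v₃, w₃) = (2, -0.36, 0.12) − 0.2·(20, -2.88, 0.72) = (-2, 0.216, -0.024)
f(-2, 0.216, -0.024) = 20.188352

20.188352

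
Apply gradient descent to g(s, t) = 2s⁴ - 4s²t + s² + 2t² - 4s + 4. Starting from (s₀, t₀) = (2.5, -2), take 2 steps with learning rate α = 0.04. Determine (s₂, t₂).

∇g = (8s³ - 8st + 2s - 4, -4s² + 4t)
Step 1: at (2.5, -2), ∇g = (166, -33) → (2.5, -2) − 0.04·(166, -33) = (-4.14, -0.68)
Step 2: at (-4.14, -0.68), ∇g = (-602.465152, -71.2784) → (-4.14, -0.68) − 0.04·(-602.465152, -71.2784) = (19.95860608, 2.171136)

(19.95860608, 2.171136)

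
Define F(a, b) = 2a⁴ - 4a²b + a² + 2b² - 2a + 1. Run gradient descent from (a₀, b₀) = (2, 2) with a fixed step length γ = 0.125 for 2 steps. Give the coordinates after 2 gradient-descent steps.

(3.203125, 4.03125)

∇F = (8a³ - 8ab + 2a - 2, -4a² + 4b)
(a₁, b₁) = (2, 2) − 0.125·(34, -8) = (-2.25, 3)
(a₂, b₂) = (-2.25, 3) − 0.125·(-43.625, -8.25) = (3.203125, 4.03125)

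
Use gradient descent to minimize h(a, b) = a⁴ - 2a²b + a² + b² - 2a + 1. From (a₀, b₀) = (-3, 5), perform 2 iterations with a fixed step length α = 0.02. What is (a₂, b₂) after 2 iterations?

∇h = (4a³ - 4ab + 2a - 2, -2a² + 2b)
(a₁, b₁) = (-3, 5) − 0.02·(-56, -8) = (-1.88, 5.16)
(a₂, b₂) = (-1.88, 5.16) − 0.02·(6.464512, 3.2512) = (-2.00929024, 5.094976)

(-2.00929024, 5.094976)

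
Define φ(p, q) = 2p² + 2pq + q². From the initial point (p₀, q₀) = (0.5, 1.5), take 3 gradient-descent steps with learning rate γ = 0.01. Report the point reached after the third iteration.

∇φ = (4p + 2q, 2p + 2q)
Step 1: at (0.5, 1.5), ∇φ = (5, 4) → (0.5, 1.5) − 0.01·(5, 4) = (0.45, 1.46)
Step 2: at (0.45, 1.46), ∇φ = (4.72, 3.82) → (0.45, 1.46) − 0.01·(4.72, 3.82) = (0.4028, 1.4218)
Step 3: at (0.4028, 1.4218), ∇φ = (4.4548, 3.6492) → (0.4028, 1.4218) − 0.01·(4.4548, 3.6492) = (0.358252, 1.385308)

(0.358252, 1.385308)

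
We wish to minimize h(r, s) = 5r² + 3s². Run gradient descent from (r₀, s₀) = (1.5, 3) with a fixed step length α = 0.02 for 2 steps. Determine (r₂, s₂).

∇h = (10r, 6s)
Step 1: at (1.5, 3), ∇h = (15, 18) → (1.5, 3) − 0.02·(15, 18) = (1.2, 2.64)
Step 2: at (1.2, 2.64), ∇h = (12, 15.84) → (1.2, 2.64) − 0.02·(12, 15.84) = (0.96, 2.3232)

(0.96, 2.3232)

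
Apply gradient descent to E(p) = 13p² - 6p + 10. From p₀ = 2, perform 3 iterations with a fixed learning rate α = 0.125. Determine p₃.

E′(p) = 26p - 6
Step 1: E′(2) = 46; p₁ = 2 − 0.125·46 = -3.75
Step 2: E′(-3.75) = -103.5; p₂ = -3.75 − 0.125·(-103.5) = 9.1875
Step 3: E′(9.1875) = 232.875; p₃ = 9.1875 − 0.125·232.875 = -19.921875

-19.921875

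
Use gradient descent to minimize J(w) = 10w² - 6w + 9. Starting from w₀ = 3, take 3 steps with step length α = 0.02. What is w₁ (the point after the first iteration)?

1.92

J′(w) = 20w - 6
w₁ = 3 − 0.02·54 = 1.92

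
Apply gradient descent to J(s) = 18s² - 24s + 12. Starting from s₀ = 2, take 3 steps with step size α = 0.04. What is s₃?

J′(s) = 36s - 24
Step 1: J′(2) = 48; s₁ = 2 − 0.04·48 = 0.08
Step 2: J′(0.08) = -21.12; s₂ = 0.08 − 0.04·(-21.12) = 0.9248
Step 3: J′(0.9248) = 9.2928; s₃ = 0.9248 − 0.04·9.2928 = 0.553088

0.553088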